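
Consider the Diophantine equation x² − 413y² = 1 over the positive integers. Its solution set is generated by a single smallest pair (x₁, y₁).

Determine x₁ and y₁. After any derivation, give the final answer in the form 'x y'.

113399 5580

√413 → a₀=20, period (3,9,1,4,1,9,3,40); ℓ=8 even so k=7
i=0: a=20 ⇒ p=20, q=1
i=1: a=3 ⇒ p=61, q=3
i=2: a=9 ⇒ p=569, q=28
…
i=4: a=4 ⇒ p=3089, q=152
i=5: a=1 ⇒ p=3719, q=183
i=6: a=9 ⇒ p=36560, q=1799
i=7: a=3 ⇒ p=113399, q=5580
(x₁, y₁) = (113399, 5580);  113399² − 413·5580² = 1 ✓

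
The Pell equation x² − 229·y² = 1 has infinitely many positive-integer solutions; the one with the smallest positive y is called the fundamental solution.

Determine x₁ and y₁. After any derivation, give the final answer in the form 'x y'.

√229 → a₀=15, period (7,1,1,7,30); ℓ=5 odd so k=9
a_0=15:  p_0=15·1+0=15,  q_0=15·0+1=1
a_1=7:  p_1=7·15+1=106,  q_1=7·1+0=7
a_2=1:  p_2=1·106+15=121,  q_2=1·7+1=8
a_3=1:  p_3=1·121+106=227,  q_3=1·8+7=15
a_4=7:  p_4=7·227+121=1710,  q_4=7·15+8=113
a_5=30:  p_5=30·1710+227=51527,  q_5=30·113+15=3405
a_6=7:  p_6=7·51527+1710=362399,  q_6=7·3405+113=23948
a_7=1:  p_7=1·362399+51527=413926,  q_7=1·23948+3405=27353
a_8=1:  p_8=1·413926+362399=776325,  q_8=1·27353+23948=51301
a_9=7:  p_9=7·776325+413926=5848201,  q_9=7·51301+27353=386460
(x₁, y₁) = (5848201, 386460);  5848201² − 229·386460² = 1 ✓

5848201 386460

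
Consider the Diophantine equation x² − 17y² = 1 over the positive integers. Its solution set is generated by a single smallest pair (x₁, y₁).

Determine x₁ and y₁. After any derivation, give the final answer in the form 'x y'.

√17 = [4; 8, …], period ℓ=1 (odd) → k=1
i=0: a=4 ⇒ p=4, q=1
i=1: a=8 ⇒ p=33, q=8
(x₁, y₁) = (33, 8);  33² − 17·8² = 1 ✓

33 8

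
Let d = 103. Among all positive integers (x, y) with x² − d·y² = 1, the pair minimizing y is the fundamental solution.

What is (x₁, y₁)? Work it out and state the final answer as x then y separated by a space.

[10; 6,1,2,1,1,9,1,1,2,1,6,20] for √103; ℓ=12 ⇒ convergent index 11
k=0  a_k=10  p_k/q_k = 10/1
k=1  a_k=6  p_k/q_k = 61/6
…
k=4  a_k=1  p_k/q_k = 274/27
k=5  a_k=1  p_k/q_k = 477/47
k=6  a_k=9  p_k/q_k = 4567/450
…
k=10  a_k=1  p_k/q_k = 33877/3338
k=11  a_k=6  p_k/q_k = 227528/22419
(x₁, y₁) = (227528, 22419);  227528² − 103·22419² = 1 ✓

227528 22419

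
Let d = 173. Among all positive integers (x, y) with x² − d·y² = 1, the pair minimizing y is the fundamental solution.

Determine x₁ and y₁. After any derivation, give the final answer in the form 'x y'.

2499849 190060

√173 → a₀=13, period (6,1,1,6,26); ℓ=5 odd so k=9
a_0=13:  p_0=13·1+0=13,  q_0=13·0+1=1
a_1=6:  p_1=6·13+1=79,  q_1=6·1+0=6
a_2=1:  p_2=1·79+13=92,  q_2=1·6+1=7
…
a_4=6:  p_4=6·171+92=1118,  q_4=6·13+7=85
…
a_6=6:  p_6=6·29239+1118=176552,  q_6=6·2223+85=13423
…
a_8=1:  p_8=1·205791+176552=382343,  q_8=1·15646+13423=29069
a_9=6:  p_9=6·382343+205791=2499849,  q_9=6·29069+15646=190060
→ (2499849, 190060).  Check: 2499849²=6249245022801, 173·190060²=6249245022800, difference 1.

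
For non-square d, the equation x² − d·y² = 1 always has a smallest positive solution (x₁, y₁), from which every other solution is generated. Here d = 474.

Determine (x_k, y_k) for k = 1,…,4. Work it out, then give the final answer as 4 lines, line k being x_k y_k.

d=474: √d = [21; 1,3,2,1,1,…,3,1,42] (ℓ=14, even), read p_13/q_13
step 0: (21, 1)  from 21·(1,0) + (0,1)
…
step 2: (87, 4)  from 3·(22,1) + (21,1)
step 3: (196, 9)  from 2·(87,4) + (22,1)
step 4: (283, 13)  from 1·(196,9) + (87,4)
step 5: (479, 22)  from 1·(283,13) + (196,9)
step 6: (762, 35)  from 1·(479,22) + (283,13)
step 7: (5051, 232)  from 6·(762,35) + (479,22)
step 8: (5813, 267)  from 1·(5051,232) + (762,35)
step 9: (10864, 499)  from 1·(5813,267) + (5051,232)
step 10: (16677, 766)  from 1·(10864,499) + (5813,267)
step 11: (44218, 2031)  from 2·(16677,766) + (10864,499)
step 12: (149331, 6859)  from 3·(44218,2031) + (16677,766)
step 13: (193549, 8890)  from 1·(149331,6859) + (44218,2031)
(x₁, y₁) = (193549, 8890);  193549² − 474·8890² = 1 ✓
n=2: (193549,8890)∘(193549,8890) = (193549·193549+474·8890·8890, 193549·8890+8890·193549) = (74922430801,3441301220)
n=3: (74922430801,3441301220)∘(193549,8890) = (193549·74922430801+474·8890·3441301220, 193549·3441301220+8890·74922430801) = (29002323118011949,1332120819650670)
n=4: (29002323118011949,1332120819650670)∘(193549,8890) = (193549·29002323118011949+474·8890·1332120819650670, 193549·1332120819650670+8890·29002323118011949) = (11226741274261267003201,515661305041693754440)

193549 8890
74922430801 3441301220
29002323118011949 1332120819650670
11226741274261267003201 515661305041693754440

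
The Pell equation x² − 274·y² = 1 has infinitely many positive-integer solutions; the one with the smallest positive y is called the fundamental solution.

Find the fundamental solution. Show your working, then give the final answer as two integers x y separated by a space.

[16; 1,1,4,4,1,1,32] for √274; ℓ=7 ⇒ convergent index 13
step 0: (16, 1)  from 16·(1,0) + (0,1)
…
step 3: (149, 9)  from 4·(33,2) + (17,1)
…
step 5: (778, 47)  from 1·(629,38) + (149,9)
step 6: (1407, 85)  from 1·(778,47) + (629,38)
step 7: (45802, 2767)  from 32·(1407,85) + (778,47)
…
step 12: (2189276, 132259)  from 1·(1770023,106931) + (419253,25328)
step 13: (3959299, 239190)  from 1·(2189276,132259) + (1770023,106931)
fundamental: x₁=3959299, y₁=239190  (since 15676048571401 − 274·57211856100 = 1)

3959299 239190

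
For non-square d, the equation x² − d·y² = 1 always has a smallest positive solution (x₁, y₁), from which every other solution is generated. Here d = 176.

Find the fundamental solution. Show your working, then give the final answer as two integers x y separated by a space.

√176 = [13; 3,1,3,26, …], period ℓ=4 (even) → k=3
i=0: a=13 ⇒ p=13, q=1
i=1: a=3 ⇒ p=40, q=3
i=2: a=1 ⇒ p=53, q=4
i=3: a=3 ⇒ p=199, q=15
fundamental: x₁=199, y₁=15  (since 39601 − 176·225 = 1)

199 15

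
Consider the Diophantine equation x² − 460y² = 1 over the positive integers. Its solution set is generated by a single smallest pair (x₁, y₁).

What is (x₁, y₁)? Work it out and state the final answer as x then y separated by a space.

√460 = [21; 2,4,3,1,2,10,2,1,3,4,2,42, …], period ℓ=12 (even) → k=11
i=0: a=21 ⇒ p=21, q=1
i=1: a=2 ⇒ p=43, q=2
…
i=8: a=1 ⇒ p=72257, q=3369
…
i=10: a=4 ⇒ p=1135029, q=52921
i=11: a=2 ⇒ p=2535751, q=118230
(x₁, y₁) = (2535751, 118230);  2535751² − 460·118230² = 1 ✓

2535751 118230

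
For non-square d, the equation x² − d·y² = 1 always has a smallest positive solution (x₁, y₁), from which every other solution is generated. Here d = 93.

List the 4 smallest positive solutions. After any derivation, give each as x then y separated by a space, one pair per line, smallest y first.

[9; 1,1,1,4,6,4,1,1,1,18] for √93; ℓ=10 ⇒ convergent index 9
step 0: (9, 1)  from 9·(1,0) + (0,1)
step 1: (10, 1)  from 1·(9,1) + (1,0)
…
step 6: (3491, 362)  from 4·(839,87) + (135,14)
…
step 8: (7821, 811)  from 1·(4330,449) + (3491,362)
step 9: (12151, 1260)  from 1·(7821,811) + (4330,449)
(x₁, y₁) = (12151, 1260);  12151² − 93·1260² = 1 ✓
k=2:  x_2 = 12151·12151+93·1260·1260 = 295293601,  y_2 = 12151·1260+1260·12151 = 30620520
k=3:  x_3 = 12151·295293601+93·1260·30620520 = 7176225079351,  y_3 = 12151·30620520+1260·295293601 = 744139875780
k=4:  x_4 = 12151·7176225079351+93·1260·744139875780 = 174396621583094401,  y_4 = 12151·744139875780+1260·7176225079351 = 18084087230585040

12151 1260
295293601 30620520
7176225079351 744139875780
174396621583094401 18084087230585040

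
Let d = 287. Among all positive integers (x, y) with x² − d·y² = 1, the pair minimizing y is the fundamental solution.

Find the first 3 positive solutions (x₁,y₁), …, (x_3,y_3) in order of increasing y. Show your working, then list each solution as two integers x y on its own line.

[16; 1,15,1,32] for √287; ℓ=4 ⇒ convergent index 3
i=0: a=16 ⇒ p=16, q=1
…
i=2: a=15 ⇒ p=271, q=16
i=3: a=1 ⇒ p=288, q=17
fundamental: x₁=288, y₁=17  (since 82944 − 287·289 = 1)
k=2:  x_2 = 288·288+287·17·17 = 165887,  y_2 = 288·17+17·288 = 9792
k=3:  x_3 = 288·165887+287·17·9792 = 95550624,  y_3 = 288·9792+17·165887 = 5640175

288 17
165887 9792
95550624 5640175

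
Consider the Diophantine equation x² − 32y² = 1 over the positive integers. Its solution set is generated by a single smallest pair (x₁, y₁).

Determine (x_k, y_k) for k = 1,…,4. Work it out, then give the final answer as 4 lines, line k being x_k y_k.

17 3
577 102
19601 3465
665857 117708

d=32: √d = [5; 1,1,1,10] (ℓ=4, even), read p_3/q_3
step 0: (5, 1)  from 5·(1,0) + (0,1)
step 1: (6, 1)  from 1·(5,1) + (1,0)
step 2: (11, 2)  from 1·(6,1) + (5,1)
step 3: (17, 3)  from 1·(11,2) + (6,1)
→ (17, 3).  Check: 17²=289, 32·3²=288, difference 1.
(17+3√32)^2 = 577 + 102√32
(17+3√32)^3 = 19601 + 3465√32
(17+3√32)^4 = 665857 + 117708√32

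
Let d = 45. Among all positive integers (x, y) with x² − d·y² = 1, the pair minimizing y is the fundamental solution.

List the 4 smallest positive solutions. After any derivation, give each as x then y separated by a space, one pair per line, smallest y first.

161 24
51841 7728
16692641 2488392
5374978561 801254496

[6; 1,2,2,2,1,12] for √45; ℓ=6 ⇒ convergent index 5
a_0=6:  p_0=6·1+0=6,  q_0=6·0+1=1
…
a_4=2:  p_4=2·47+20=114,  q_4=2·7+3=17
a_5=1:  p_5=1·114+47=161,  q_5=1·17+7=24
fundamental: x₁=161, y₁=24  (since 25921 − 45·576 = 1)
k=2:  x_2 = 161·161+45·24·24 = 51841,  y_2 = 161·24+24·161 = 7728
k=3:  x_3 = 161·51841+45·24·7728 = 16692641,  y_3 = 161·7728+24·51841 = 2488392
k=4:  x_4 = 161·16692641+45·24·2488392 = 5374978561,  y_4 = 161·2488392+24·16692641 = 801254496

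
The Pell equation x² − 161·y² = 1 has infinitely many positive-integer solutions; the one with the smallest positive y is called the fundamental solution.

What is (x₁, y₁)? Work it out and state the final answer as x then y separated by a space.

[12; 1,2,4,1,2,1,4,2,1,24] for √161; ℓ=10 ⇒ convergent index 9
k=0  a_k=12  p_k/q_k = 12/1
k=1  a_k=1  p_k/q_k = 13/1
k=2  a_k=2  p_k/q_k = 38/3
…
k=6  a_k=1  p_k/q_k = 774/61
…
k=8  a_k=2  p_k/q_k = 8108/639
k=9  a_k=1  p_k/q_k = 11775/928
→ (11775, 928).  Check: 11775²=138650625, 161·928²=138650624, difference 1.

11775 928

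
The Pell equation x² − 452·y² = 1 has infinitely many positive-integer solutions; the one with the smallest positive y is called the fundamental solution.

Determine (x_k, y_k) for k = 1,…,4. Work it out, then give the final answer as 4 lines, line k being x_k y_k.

√452 → a₀=21, period (3,1,5,3,10,3,5,1,3,42); ℓ=10 even so k=9
k=0  a_k=21  p_k/q_k = 21/1
…
k=2  a_k=1  p_k/q_k = 85/4
…
k=5  a_k=10  p_k/q_k = 16009/753
k=6  a_k=3  p_k/q_k = 49579/2332
…
k=8  a_k=1  p_k/q_k = 313483/14745
k=9  a_k=3  p_k/q_k = 1204353/56648
→ (1204353, 56648).  Check: 1204353²=1450466148609, 452·56648²=1450466148608, difference 1.
n=2: (1204353,56648)∘(1204353,56648) = (1204353·1204353+452·56648·56648, 1204353·56648+56648·1204353) = (2900932297217,136448377488)
n=3: (2900932297217,136448377488)∘(1204353,56648) = (1204353·2900932297217+452·56648·136448377488, 1204353·136448377488+56648·2900932297217) = (6987493029899166849,328664025545553880)
n=4: (6987493029899166849,328664025545553880)∘(1204353,56648) = (1204353·6987493029899166849+452·56648·328664025545553880, 1204353·328664025545553880+56648·6987493029899166849) = (16830816386073401651890177,791655010315592455701792)

1204353 56648
2900932297217 136448377488
6987493029899166849 328664025545553880
16830816386073401651890177 791655010315592455701792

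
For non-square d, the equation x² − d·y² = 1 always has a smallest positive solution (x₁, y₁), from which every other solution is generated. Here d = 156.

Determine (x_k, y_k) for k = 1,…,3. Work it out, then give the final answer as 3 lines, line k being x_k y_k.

25 2
1249 100
62425 4998

√156 = [12; 2,24, …], period ℓ=2 (even) → k=1
k=0  a_k=12  p_k/q_k = 12/1
k=1  a_k=2  p_k/q_k = 25/2
→ (25, 2).  Check: 25²=625, 156·2²=624, difference 1.
n=2: (25,2)∘(25,2) = (25·25+156·2·2, 25·2+2·25) = (1249,100)
n=3: (1249,100)∘(25,2) = (25·1249+156·2·100, 25·100+2·1249) = (62425,4998)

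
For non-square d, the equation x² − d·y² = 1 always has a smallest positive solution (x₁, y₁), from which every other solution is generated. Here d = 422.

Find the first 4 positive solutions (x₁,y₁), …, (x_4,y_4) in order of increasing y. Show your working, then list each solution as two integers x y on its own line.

7022501 341850
98631040590001 4801283933700
1385273162348638202501 67434042451384025550
19456164335732849620362360001 947111261097768740333867400

[20; 1,1,5,2,1,…,1,1,40] for √422; ℓ=14 ⇒ convergent index 13
k=0  a_k=20  p_k/q_k = 20/1
k=1  a_k=1  p_k/q_k = 21/1
…
k=5  a_k=1  p_k/q_k = 719/35
…
k=7  a_k=20  p_k/q_k = 53719/2615
k=8  a_k=3  p_k/q_k = 163807/7974
k=9  a_k=1  p_k/q_k = 217526/10589
…
k=11  a_k=5  p_k/q_k = 3211821/156349
k=12  a_k=1  p_k/q_k = 3810680/185501
k=13  a_k=1  p_k/q_k = 7022501/341850
fundamental: x₁=7022501, y₁=341850  (since 49315520295001 − 422·116861422500 = 1)
n=2: (7022501,341850)∘(7022501,341850) = (7022501·7022501+422·341850·341850, 7022501·341850+341850·7022501) = (98631040590001,4801283933700)
n=3: (98631040590001,4801283933700)∘(7022501,341850) = (7022501·98631040590001+422·341850·4801283933700, 7022501·4801283933700+341850·98631040590001) = (1385273162348638202501,67434042451384025550)
n=4: (1385273162348638202501,67434042451384025550)∘(7022501,341850) = (7022501·1385273162348638202501+422·341850·67434042451384025550, 7022501·67434042451384025550+341850·1385273162348638202501) = (19456164335732849620362360001,947111261097768740333867400)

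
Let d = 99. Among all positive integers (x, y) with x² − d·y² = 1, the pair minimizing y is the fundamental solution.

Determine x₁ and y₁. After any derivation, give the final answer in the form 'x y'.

√99 → a₀=9, period (1,18); ℓ=2 even so k=1
i=0: a=9 ⇒ p=9, q=1
i=1: a=1 ⇒ p=10, q=1
(x₁, y₁) = (10, 1);  10² − 99·1² = 1 ✓

10 1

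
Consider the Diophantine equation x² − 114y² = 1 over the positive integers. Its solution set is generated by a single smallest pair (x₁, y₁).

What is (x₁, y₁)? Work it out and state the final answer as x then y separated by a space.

[10; 1,2,10,2,1,20] for √114; ℓ=6 ⇒ convergent index 5
k=0  a_k=10  p_k/q_k = 10/1
…
k=3  a_k=10  p_k/q_k = 331/31
k=4  a_k=2  p_k/q_k = 694/65
k=5  a_k=1  p_k/q_k = 1025/96
(x₁, y₁) = (1025, 96);  1025² − 114·96² = 1 ✓

1025 96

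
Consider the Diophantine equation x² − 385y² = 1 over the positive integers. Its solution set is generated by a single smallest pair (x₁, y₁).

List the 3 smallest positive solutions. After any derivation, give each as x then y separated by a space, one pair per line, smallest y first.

[19; 1,1,1,1,1,…,1,1,38] for √385; ℓ=16 ⇒ convergent index 15
a_0=19:  p_0=19·1+0=19,  q_0=19·0+1=1
a_1=1:  p_1=1·19+1=20,  q_1=1·1+0=1
a_2=1:  p_2=1·20+19=39,  q_2=1·1+1=2
a_3=1:  p_3=1·39+20=59,  q_3=1·2+1=3
…
a_7=1:  p_7=1·569+157=726,  q_7=1·29+8=37
a_8=2:  p_8=2·726+569=2021,  q_8=2·37+29=103
a_9=1:  p_9=1·2021+726=2747,  q_9=1·103+37=140
a_10=3:  p_10=3·2747+2021=10262,  q_10=3·140+103=523
a_11=1:  p_11=1·10262+2747=13009,  q_11=1·523+140=663
a_12=1:  p_12=1·13009+10262=23271,  q_12=1·663+523=1186
a_13=1:  p_13=1·23271+13009=36280,  q_13=1·1186+663=1849
a_14=1:  p_14=1·36280+23271=59551,  q_14=1·1849+1186=3035
a_15=1:  p_15=1·59551+36280=95831,  q_15=1·3035+1849=4884
(x₁, y₁) = (95831, 4884);  95831² − 385·4884² = 1 ✓
n=2: (95831,4884)∘(95831,4884) = (95831·95831+385·4884·4884, 95831·4884+4884·95831) = (18367161121,936077208)
n=3: (18367161121,936077208)∘(95831,4884) = (95831·18367161121+385·4884·936077208, 95831·936077208+4884·18367161121) = (3520286834677271,179410429834812)

95831 4884
18367161121 936077208
3520286834677271 179410429834812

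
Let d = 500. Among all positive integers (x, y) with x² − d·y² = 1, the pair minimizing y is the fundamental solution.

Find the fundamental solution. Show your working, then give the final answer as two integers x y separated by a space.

930249 41602

d=500: √d = [22; 2,1,3,2,1,…,1,2,44] (ℓ=14, even), read p_13/q_13
a_0=22:  p_0=22·1+0=22,  q_0=22·0+1=1
a_1=2:  p_1=2·22+1=45,  q_1=2·1+0=2
a_2=1:  p_2=1·45+22=67,  q_2=1·2+1=3
…
a_4=2:  p_4=2·246+67=559,  q_4=2·11+3=25
a_5=1:  p_5=1·559+246=805,  q_5=1·25+11=36
a_6=1:  p_6=1·805+559=1364,  q_6=1·36+25=61
a_7=10:  p_7=10·1364+805=14445,  q_7=10·61+36=646
a_8=1:  p_8=1·14445+1364=15809,  q_8=1·646+61=707
a_9=1:  p_9=1·15809+14445=30254,  q_9=1·707+646=1353
a_10=2:  p_10=2·30254+15809=76317,  q_10=2·1353+707=3413
…
a_12=1:  p_12=1·259205+76317=335522,  q_12=1·11592+3413=15005
a_13=2:  p_13=2·335522+259205=930249,  q_13=2·15005+11592=41602
fundamental: x₁=930249, y₁=41602  (since 865363202001 − 500·1730726404 = 1)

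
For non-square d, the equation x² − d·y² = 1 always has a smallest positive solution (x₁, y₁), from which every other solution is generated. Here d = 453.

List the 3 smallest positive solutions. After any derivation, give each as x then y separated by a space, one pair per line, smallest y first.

√453 = [21; 3,1,1,10,14,10,1,1,3,42, …], period ℓ=10 (even) → k=9
i=0: a=21 ⇒ p=21, q=1
…
i=5: a=14 ⇒ p=22199, q=1043
…
i=7: a=1 ⇒ p=245764, q=11547
i=8: a=1 ⇒ p=469329, q=22051
i=9: a=3 ⇒ p=1653751, q=77700
(x₁, y₁) = (1653751, 77700);  1653751² − 453·77700² = 1 ✓
k=2:  x_2 = 1653751·1653751+453·77700·77700 = 5469784740001,  y_2 = 1653751·77700+77700·1653751 = 256992905400
k=3:  x_3 = 1653751·5469784740001+453·77700·256992905400 = 18091323967121133751,  y_3 = 1653751·256992905400+77700·5469784740001 = 850004548596233100

1653751 77700
5469784740001 256992905400
18091323967121133751 850004548596233100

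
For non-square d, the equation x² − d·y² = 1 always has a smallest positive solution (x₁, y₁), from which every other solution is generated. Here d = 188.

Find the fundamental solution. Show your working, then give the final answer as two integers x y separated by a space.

4607 336

√188 = [13; 1,2,2,6,2,2,1,26, …], period ℓ=8 (even) → k=7
step 0: (13, 1)  from 13·(1,0) + (0,1)
step 1: (14, 1)  from 1·(13,1) + (1,0)
step 2: (41, 3)  from 2·(14,1) + (13,1)
…
step 5: (1330, 97)  from 2·(617,45) + (96,7)
step 6: (3277, 239)  from 2·(1330,97) + (617,45)
step 7: (4607, 336)  from 1·(3277,239) + (1330,97)
fundamental: x₁=4607, y₁=336  (since 21224449 − 188·112896 = 1)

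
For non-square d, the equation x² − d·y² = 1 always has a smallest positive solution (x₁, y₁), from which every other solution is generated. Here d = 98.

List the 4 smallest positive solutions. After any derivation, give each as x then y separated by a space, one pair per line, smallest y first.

√98 → a₀=9, period (1,8,1,18); ℓ=4 even so k=3
k=0  a_k=9  p_k/q_k = 9/1
…
k=2  a_k=8  p_k/q_k = 89/9
k=3  a_k=1  p_k/q_k = 99/10
→ (99, 10).  Check: 99²=9801, 98·10²=9800, difference 1.
k=2:  x_2 = 99·99+98·10·10 = 19601,  y_2 = 99·10+10·99 = 1980
k=3:  x_3 = 99·19601+98·10·1980 = 3880899,  y_3 = 99·1980+10·19601 = 392030
k=4:  x_4 = 99·3880899+98·10·392030 = 768398401,  y_4 = 99·392030+10·3880899 = 77619960

99 10
19601 1980
3880899 392030
768398401 77619960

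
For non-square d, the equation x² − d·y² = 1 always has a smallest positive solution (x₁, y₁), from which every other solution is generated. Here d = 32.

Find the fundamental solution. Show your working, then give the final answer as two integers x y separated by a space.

d=32: √d = [5; 1,1,1,10] (ℓ=4, even), read p_3/q_3
i=0: a=5 ⇒ p=5, q=1
i=1: a=1 ⇒ p=6, q=1
i=2: a=1 ⇒ p=11, q=2
i=3: a=1 ⇒ p=17, q=3
(x₁, y₁) = (17, 3);  17² − 32·3² = 1 ✓

17 3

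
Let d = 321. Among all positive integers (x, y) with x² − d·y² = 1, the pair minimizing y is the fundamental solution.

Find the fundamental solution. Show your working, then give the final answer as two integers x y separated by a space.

√321 → a₀=17, period (1,10,1,34); ℓ=4 even so k=3
a_0=17:  p_0=17·1+0=17,  q_0=17·0+1=1
a_1=1:  p_1=1·17+1=18,  q_1=1·1+0=1
a_2=10:  p_2=10·18+17=197,  q_2=10·1+1=11
a_3=1:  p_3=1·197+18=215,  q_3=1·11+1=12
→ (215, 12).  Check: 215²=46225, 321·12²=46224, difference 1.

215 12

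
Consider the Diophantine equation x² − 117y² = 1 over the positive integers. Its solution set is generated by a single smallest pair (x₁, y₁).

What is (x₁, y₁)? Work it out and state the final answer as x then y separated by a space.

√117 → a₀=10, period (1,4,2,4,1,20); ℓ=6 even so k=5
a_0=10:  p_0=10·1+0=10,  q_0=10·0+1=1
a_1=1:  p_1=1·10+1=11,  q_1=1·1+0=1
a_2=4:  p_2=4·11+10=54,  q_2=4·1+1=5
a_3=2:  p_3=2·54+11=119,  q_3=2·5+1=11
a_4=4:  p_4=4·119+54=530,  q_4=4·11+5=49
a_5=1:  p_5=1·530+119=649,  q_5=1·49+11=60
fundamental: x₁=649, y₁=60  (since 421201 − 117·3600 = 1)

649 60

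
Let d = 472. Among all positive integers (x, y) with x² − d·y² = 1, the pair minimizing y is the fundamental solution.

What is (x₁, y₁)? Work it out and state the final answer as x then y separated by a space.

d=472: √d = [21; 1,2,1,1,1,…,2,1,42] (ℓ=14, even), read p_13/q_13
step 0: (21, 1)  from 21·(1,0) + (0,1)
step 1: (22, 1)  from 1·(21,1) + (1,0)
…
step 4: (152, 7)  from 1·(87,4) + (65,3)
step 5: (239, 11)  from 1·(152,7) + (87,4)
…
step 7: (5779, 266)  from 5·(1108,51) + (239,11)
step 8: (24224, 1115)  from 4·(5779,266) + (1108,51)
step 9: (30003, 1381)  from 1·(24224,1115) + (5779,266)
step 10: (54227, 2496)  from 1·(30003,1381) + (24224,1115)
step 11: (84230, 3877)  from 1·(54227,2496) + (30003,1381)
step 12: (222687, 10250)  from 2·(84230,3877) + (54227,2496)
step 13: (306917, 14127)  from 1·(222687,10250) + (84230,3877)
fundamental: x₁=306917, y₁=14127  (since 94198044889 − 472·199572129 = 1)

306917 14127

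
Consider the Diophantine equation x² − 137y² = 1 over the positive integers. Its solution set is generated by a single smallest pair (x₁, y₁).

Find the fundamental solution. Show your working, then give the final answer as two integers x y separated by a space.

√137 = [11; 1,2,2,1,1,2,2,1,22, …], period ℓ=9 (odd) → k=17
a_0=11:  p_0=11·1+0=11,  q_0=11·0+1=1
a_1=1:  p_1=1·11+1=12,  q_1=1·1+0=1
…
a_6=2:  p_6=2·199+117=515,  q_6=2·17+10=44
…
a_13=1:  p_13=1·285899+122279=408178,  q_13=1·24426+10447=34873
…
a_15=2:  p_15=2·694077+408178=1796332,  q_15=2·59299+34873=153471
a_16=2:  p_16=2·1796332+694077=4286741,  q_16=2·153471+59299=366241
a_17=1:  p_17=1·4286741+1796332=6083073,  q_17=1·366241+153471=519712
fundamental: x₁=6083073, y₁=519712  (since 37003777123329 − 137·270100562944 = 1)

6083073 519712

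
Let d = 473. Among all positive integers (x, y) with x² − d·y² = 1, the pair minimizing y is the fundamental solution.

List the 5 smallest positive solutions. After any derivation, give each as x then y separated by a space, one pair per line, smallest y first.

87 4
15137 696
2633751 121100
458257537 21070704
79734177687 3666181396

√473 → a₀=21, period (1,2,1,42); ℓ=4 even so k=3
i=0: a=21 ⇒ p=21, q=1
…
i=2: a=2 ⇒ p=65, q=3
i=3: a=1 ⇒ p=87, q=4
fundamental: x₁=87, y₁=4  (since 7569 − 473·16 = 1)
(87+4√473)^2 = 15137 + 696√473
(87+4√473)^3 = 2633751 + 121100√473
(87+4√473)^4 = 458257537 + 21070704√473
(87+4√473)^5 = 79734177687 + 3666181396√473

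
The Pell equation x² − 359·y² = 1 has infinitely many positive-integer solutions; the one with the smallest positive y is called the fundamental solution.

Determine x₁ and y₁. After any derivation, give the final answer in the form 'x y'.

360 19

d=359: √d = [18; 1,17,1,36] (ℓ=4, even), read p_3/q_3
a_0=18:  p_0=18·1+0=18,  q_0=18·0+1=1
a_1=1:  p_1=1·18+1=19,  q_1=1·1+0=1
a_2=17:  p_2=17·19+18=341,  q_2=17·1+1=18
a_3=1:  p_3=1·341+19=360,  q_3=1·18+1=19
(x₁, y₁) = (360, 19);  360² − 359·19² = 1 ✓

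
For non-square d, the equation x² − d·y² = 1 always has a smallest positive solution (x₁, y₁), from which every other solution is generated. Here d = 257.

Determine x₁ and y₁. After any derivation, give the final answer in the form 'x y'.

√257 = [16; 32, …], period ℓ=1 (odd) → k=1
i=0: a=16 ⇒ p=16, q=1
i=1: a=32 ⇒ p=513, q=32
(x₁, y₁) = (513, 32);  513² − 257·32² = 1 ✓

513 32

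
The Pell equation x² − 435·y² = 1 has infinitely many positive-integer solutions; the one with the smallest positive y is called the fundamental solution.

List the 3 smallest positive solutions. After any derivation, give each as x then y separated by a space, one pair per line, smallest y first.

√435 = [20; 1,5,1,40, …], period ℓ=4 (even) → k=3
i=0: a=20 ⇒ p=20, q=1
…
i=2: a=5 ⇒ p=125, q=6
i=3: a=1 ⇒ p=146, q=7
(x₁, y₁) = (146, 7);  146² − 435·7² = 1 ✓
k=2:  x_2 = 146·146+435·7·7 = 42631,  y_2 = 146·7+7·146 = 2044
k=3:  x_3 = 146·42631+435·7·2044 = 12448106,  y_3 = 146·2044+7·42631 = 596841

146 7
42631 2044
12448106 596841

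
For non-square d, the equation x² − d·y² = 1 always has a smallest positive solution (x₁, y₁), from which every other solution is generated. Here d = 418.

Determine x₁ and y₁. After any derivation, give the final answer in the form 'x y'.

33857 1656

√418 → a₀=20, period (2,4,20,4,2,40); ℓ=6 even so k=5
i=0: a=20 ⇒ p=20, q=1
…
i=4: a=4 ⇒ p=15068, q=737
i=5: a=2 ⇒ p=33857, q=1656
(x₁, y₁) = (33857, 1656);  33857² − 418·1656² = 1 ✓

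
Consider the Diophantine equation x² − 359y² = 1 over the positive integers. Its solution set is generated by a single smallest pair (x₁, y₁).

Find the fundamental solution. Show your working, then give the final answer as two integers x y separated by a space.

d=359: √d = [18; 1,17,1,36] (ℓ=4, even), read p_3/q_3
i=0: a=18 ⇒ p=18, q=1
…
i=2: a=17 ⇒ p=341, q=18
i=3: a=1 ⇒ p=360, q=19
(x₁, y₁) = (360, 19);  360² − 359·19² = 1 ✓

360 19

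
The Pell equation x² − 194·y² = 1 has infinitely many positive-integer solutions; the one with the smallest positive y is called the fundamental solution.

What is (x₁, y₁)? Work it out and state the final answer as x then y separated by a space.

√194 = [13; 1,12,1,26, …], period ℓ=4 (even) → k=3
a_0=13:  p_0=13·1+0=13,  q_0=13·0+1=1
…
a_2=12:  p_2=12·14+13=181,  q_2=12·1+1=13
a_3=1:  p_3=1·181+14=195,  q_3=1·13+1=14
(x₁, y₁) = (195, 14);  195² − 194·14² = 1 ✓

195 14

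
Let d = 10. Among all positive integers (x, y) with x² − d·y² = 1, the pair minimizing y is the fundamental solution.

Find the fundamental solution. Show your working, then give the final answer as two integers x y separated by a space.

19 6

[3; 6] for √10; ℓ=1 ⇒ convergent index 1
k=0  a_k=3  p_k/q_k = 3/1
k=1  a_k=6  p_k/q_k = 19/6
fundamental: x₁=19, y₁=6  (since 361 − 10·36 = 1)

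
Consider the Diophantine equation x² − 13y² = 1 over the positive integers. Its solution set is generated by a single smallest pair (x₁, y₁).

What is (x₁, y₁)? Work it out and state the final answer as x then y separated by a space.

√13 = [3; 1,1,1,1,6, …], period ℓ=5 (odd) → k=9
i=0: a=3 ⇒ p=3, q=1
i=1: a=1 ⇒ p=4, q=1
…
i=4: a=1 ⇒ p=18, q=5
i=5: a=6 ⇒ p=119, q=33
…
i=7: a=1 ⇒ p=256, q=71
i=8: a=1 ⇒ p=393, q=109
i=9: a=1 ⇒ p=649, q=180
fundamental: x₁=649, y₁=180  (since 421201 − 13·32400 = 1)

649 180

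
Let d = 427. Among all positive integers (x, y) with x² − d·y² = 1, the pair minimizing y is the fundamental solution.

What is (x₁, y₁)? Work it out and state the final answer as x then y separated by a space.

√427 → a₀=20, period (1,1,1,40); ℓ=4 even so k=3
i=0: a=20 ⇒ p=20, q=1
i=1: a=1 ⇒ p=21, q=1
i=2: a=1 ⇒ p=41, q=2
i=3: a=1 ⇒ p=62, q=3
fundamental: x₁=62, y₁=3  (since 3844 − 427·9 = 1)

62 3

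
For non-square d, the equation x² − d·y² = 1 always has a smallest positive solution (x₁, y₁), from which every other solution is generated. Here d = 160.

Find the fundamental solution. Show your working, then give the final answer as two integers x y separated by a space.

[12; 1,1,1,5,1,1,1,24] for √160; ℓ=8 ⇒ convergent index 7
k=0  a_k=12  p_k/q_k = 12/1
k=1  a_k=1  p_k/q_k = 13/1
k=2  a_k=1  p_k/q_k = 25/2
…
k=4  a_k=5  p_k/q_k = 215/17
…
k=6  a_k=1  p_k/q_k = 468/37
k=7  a_k=1  p_k/q_k = 721/57
fundamental: x₁=721, y₁=57  (since 519841 − 160·3249 = 1)

721 57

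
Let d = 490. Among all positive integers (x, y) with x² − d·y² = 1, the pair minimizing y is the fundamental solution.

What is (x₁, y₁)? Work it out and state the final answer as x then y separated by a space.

1039681 46968

√490 → a₀=22, period (7,2,1,4,4,4,1,2,7,44); ℓ=10 even so k=9
k=0  a_k=22  p_k/q_k = 22/1
k=1  a_k=7  p_k/q_k = 155/7
k=2  a_k=2  p_k/q_k = 332/15
k=3  a_k=1  p_k/q_k = 487/22
k=4  a_k=4  p_k/q_k = 2280/103
…
k=6  a_k=4  p_k/q_k = 40708/1839
k=7  a_k=1  p_k/q_k = 50315/2273
k=8  a_k=2  p_k/q_k = 141338/6385
k=9  a_k=7  p_k/q_k = 1039681/46968
fundamental: x₁=1039681, y₁=46968  (since 1080936581761 − 490·2205993024 = 1)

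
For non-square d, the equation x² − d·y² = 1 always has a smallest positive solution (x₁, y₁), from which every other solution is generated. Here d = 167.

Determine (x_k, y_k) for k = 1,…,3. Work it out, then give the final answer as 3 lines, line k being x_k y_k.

168 13
56447 4368
18966024 1467635

√167 → a₀=12, period (1,11,1,24); ℓ=4 even so k=3
k=0  a_k=12  p_k/q_k = 12/1
k=1  a_k=1  p_k/q_k = 13/1
k=2  a_k=11  p_k/q_k = 155/12
k=3  a_k=1  p_k/q_k = 168/13
fundamental: x₁=168, y₁=13  (since 28224 − 167·169 = 1)
(168+13√167)^2 = 56447 + 4368√167
(168+13√167)^3 = 18966024 + 1467635√167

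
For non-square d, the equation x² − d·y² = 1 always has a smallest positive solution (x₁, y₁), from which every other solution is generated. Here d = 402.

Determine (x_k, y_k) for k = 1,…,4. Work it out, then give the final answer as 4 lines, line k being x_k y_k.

401 20
321601 16040
257923601 12864060
206854406401 10316960080

√402 = [20; 20,40, …], period ℓ=2 (even) → k=1
a_0=20:  p_0=20·1+0=20,  q_0=20·0+1=1
a_1=20:  p_1=20·20+1=401,  q_1=20·1+0=20
→ (401, 20).  Check: 401²=160801, 402·20²=160800, difference 1.
k=2:  x_2 = 401·401+402·20·20 = 321601,  y_2 = 401·20+20·401 = 16040
k=3:  x_3 = 401·321601+402·20·16040 = 257923601,  y_3 = 401·16040+20·321601 = 12864060
k=4:  x_4 = 401·257923601+402·20·12864060 = 206854406401,  y_4 = 401·12864060+20·257923601 = 10316960080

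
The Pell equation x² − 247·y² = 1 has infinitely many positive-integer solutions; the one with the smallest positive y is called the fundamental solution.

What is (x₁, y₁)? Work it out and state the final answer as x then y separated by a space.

√247 → a₀=15, period (1,2,1,1,9,1,9,1,1,2,1,30); ℓ=12 even so k=11
a_0=15:  p_0=15·1+0=15,  q_0=15·0+1=1
a_1=1:  p_1=1·15+1=16,  q_1=1·1+0=1
a_2=2:  p_2=2·16+15=47,  q_2=2·1+1=3
a_3=1:  p_3=1·47+16=63,  q_3=1·3+1=4
…
a_5=9:  p_5=9·110+63=1053,  q_5=9·7+4=67
a_6=1:  p_6=1·1053+110=1163,  q_6=1·67+7=74
a_7=9:  p_7=9·1163+1053=11520,  q_7=9·74+67=733
a_8=1:  p_8=1·11520+1163=12683,  q_8=1·733+74=807
a_9=1:  p_9=1·12683+11520=24203,  q_9=1·807+733=1540
a_10=2:  p_10=2·24203+12683=61089,  q_10=2·1540+807=3887
a_11=1:  p_11=1·61089+24203=85292,  q_11=1·3887+1540=5427
→ (85292, 5427).  Check: 85292²=7274725264, 247·5427²=7274725263, difference 1.

85292 5427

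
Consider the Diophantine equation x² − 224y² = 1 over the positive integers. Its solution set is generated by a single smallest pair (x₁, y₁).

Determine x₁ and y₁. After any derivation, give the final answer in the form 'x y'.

15 1

√224 = [14; 1,28, …], period ℓ=2 (even) → k=1
k=0  a_k=14  p_k/q_k = 14/1
k=1  a_k=1  p_k/q_k = 15/1
→ (15, 1).  Check: 15²=225, 224·1²=224, difference 1.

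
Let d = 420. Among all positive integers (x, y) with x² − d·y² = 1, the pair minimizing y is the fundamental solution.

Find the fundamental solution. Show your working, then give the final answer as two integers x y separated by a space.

d=420: √d = [20; 2,40] (ℓ=2, even), read p_1/q_1
i=0: a=20 ⇒ p=20, q=1
i=1: a=2 ⇒ p=41, q=2
fundamental: x₁=41, y₁=2  (since 1681 − 420·4 = 1)

41 2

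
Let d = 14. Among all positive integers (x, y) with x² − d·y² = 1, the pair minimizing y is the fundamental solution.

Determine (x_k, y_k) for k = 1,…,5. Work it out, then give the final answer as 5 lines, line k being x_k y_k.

15 4
449 120
13455 3596
403201 107760
12082575 3229204

d=14: √d = [3; 1,2,1,6] (ℓ=4, even), read p_3/q_3
i=0: a=3 ⇒ p=3, q=1
…
i=2: a=2 ⇒ p=11, q=3
i=3: a=1 ⇒ p=15, q=4
(x₁, y₁) = (15, 4);  15² − 14·4² = 1 ✓
n=2: (15,4)∘(15,4) = (15·15+14·4·4, 15·4+4·15) = (449,120)
n=3: (449,120)∘(15,4) = (15·449+14·4·120, 15·120+4·449) = (13455,3596)
n=4: (13455,3596)∘(15,4) = (15·13455+14·4·3596, 15·3596+4·13455) = (403201,107760)
n=5: (403201,107760)∘(15,4) = (15·403201+14·4·107760, 15·107760+4·403201) = (12082575,3229204)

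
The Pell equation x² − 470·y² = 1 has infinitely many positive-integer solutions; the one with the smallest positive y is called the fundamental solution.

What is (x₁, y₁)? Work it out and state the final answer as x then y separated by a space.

[21; 1,2,8,2,1,42] for √470; ℓ=6 ⇒ convergent index 5
k=0  a_k=21  p_k/q_k = 21/1
k=1  a_k=1  p_k/q_k = 22/1
k=2  a_k=2  p_k/q_k = 65/3
k=3  a_k=8  p_k/q_k = 542/25
k=4  a_k=2  p_k/q_k = 1149/53
k=5  a_k=1  p_k/q_k = 1691/78
→ (1691, 78).  Check: 1691²=2859481, 470·78²=2859480, difference 1.

1691 78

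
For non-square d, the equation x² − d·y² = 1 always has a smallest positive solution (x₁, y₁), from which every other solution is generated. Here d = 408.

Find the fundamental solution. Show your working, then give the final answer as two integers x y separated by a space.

101 5

√408 → a₀=20, period (5,40); ℓ=2 even so k=1
step 0: (20, 1)  from 20·(1,0) + (0,1)
step 1: (101, 5)  from 5·(20,1) + (1,0)
→ (101, 5).  Check: 101²=10201, 408·5²=10200, difference 1.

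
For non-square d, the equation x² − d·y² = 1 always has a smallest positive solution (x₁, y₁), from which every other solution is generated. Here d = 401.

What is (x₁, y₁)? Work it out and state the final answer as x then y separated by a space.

801 40

d=401: √d = [20; 40] (ℓ=1, odd), read p_1/q_1
a_0=20:  p_0=20·1+0=20,  q_0=20·0+1=1
a_1=40:  p_1=40·20+1=801,  q_1=40·1+0=40
→ (801, 40).  Check: 801²=641601, 401·40²=641600, difference 1.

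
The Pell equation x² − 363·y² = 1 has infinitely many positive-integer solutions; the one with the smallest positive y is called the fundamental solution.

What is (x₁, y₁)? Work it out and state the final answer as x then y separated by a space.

[19; 19,38] for √363; ℓ=2 ⇒ convergent index 1
k=0  a_k=19  p_k/q_k = 19/1
k=1  a_k=19  p_k/q_k = 362/19
fundamental: x₁=362, y₁=19  (since 131044 − 363·361 = 1)

362 19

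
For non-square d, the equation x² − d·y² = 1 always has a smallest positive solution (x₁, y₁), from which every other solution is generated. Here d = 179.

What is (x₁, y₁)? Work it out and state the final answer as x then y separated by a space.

d=179: √d = [13; 2,1,1,1,3,…,1,2,26] (ℓ=14, even), read p_13/q_13
i=0: a=13 ⇒ p=13, q=1
…
i=3: a=1 ⇒ p=67, q=5
…
i=6: a=5 ⇒ p=2047, q=153
…
i=9: a=3 ⇒ p=438125, q=32747
i=10: a=1 ⇒ p=575167, q=42990
…
i=12: a=1 ⇒ p=1588459, q=118727
i=13: a=2 ⇒ p=4190210, q=313191
→ (4190210, 313191).  Check: 4190210²=17557859844100, 179·313191²=17557859844099, difference 1.

4190210 313191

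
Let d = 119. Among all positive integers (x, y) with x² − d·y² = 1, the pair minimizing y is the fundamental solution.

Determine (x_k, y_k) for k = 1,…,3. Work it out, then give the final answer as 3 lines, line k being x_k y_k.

120 11
28799 2640
6911640 633589

[10; 1,9,1,20] for √119; ℓ=4 ⇒ convergent index 3
a_0=10:  p_0=10·1+0=10,  q_0=10·0+1=1
a_1=1:  p_1=1·10+1=11,  q_1=1·1+0=1
a_2=9:  p_2=9·11+10=109,  q_2=9·1+1=10
a_3=1:  p_3=1·109+11=120,  q_3=1·10+1=11
(x₁, y₁) = (120, 11);  120² − 119·11² = 1 ✓
n=2: (120,11)∘(120,11) = (120·120+119·11·11, 120·11+11·120) = (28799,2640)
n=3: (28799,2640)∘(120,11) = (120·28799+119·11·2640, 120·2640+11·28799) = (6911640,633589)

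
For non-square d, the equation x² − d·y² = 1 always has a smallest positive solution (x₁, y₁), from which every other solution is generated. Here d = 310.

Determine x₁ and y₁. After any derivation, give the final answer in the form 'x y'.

848719 48204

[17; 1,1,1,1,5,…,1,1,34] for √310; ℓ=16 ⇒ convergent index 15
i=0: a=17 ⇒ p=17, q=1
i=1: a=1 ⇒ p=18, q=1
i=2: a=1 ⇒ p=35, q=2
…
i=5: a=5 ⇒ p=493, q=28
…
i=7: a=1 ⇒ p=2060, q=117
i=8: a=2 ⇒ p=5687, q=323
…
i=11: a=5 ⇒ p=152387, q=8655
i=12: a=1 ⇒ p=181315, q=10298
…
i=14: a=1 ⇒ p=515017, q=29251
i=15: a=1 ⇒ p=848719, q=48204
fundamental: x₁=848719, y₁=48204  (since 720323940961 − 310·2323625616 = 1)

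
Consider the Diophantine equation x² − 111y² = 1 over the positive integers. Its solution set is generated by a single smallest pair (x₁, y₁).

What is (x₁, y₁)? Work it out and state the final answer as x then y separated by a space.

295 28

d=111: √d = [10; 1,1,6,1,1,20] (ℓ=6, even), read p_5/q_5
i=0: a=10 ⇒ p=10, q=1
i=1: a=1 ⇒ p=11, q=1
…
i=4: a=1 ⇒ p=158, q=15
i=5: a=1 ⇒ p=295, q=28
fundamental: x₁=295, y₁=28  (since 87025 − 111·784 = 1)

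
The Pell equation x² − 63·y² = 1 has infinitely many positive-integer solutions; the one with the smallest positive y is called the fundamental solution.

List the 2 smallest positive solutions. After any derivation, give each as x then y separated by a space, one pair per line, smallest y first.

[7; 1,14] for √63; ℓ=2 ⇒ convergent index 1
k=0  a_k=7  p_k/q_k = 7/1
k=1  a_k=1  p_k/q_k = 8/1
fundamental: x₁=8, y₁=1  (since 64 − 63·1 = 1)
(x_2, y_2) = (8·8 + 63·1·1, 8·1 + 1·8) = (127, 16)

8 1
127 16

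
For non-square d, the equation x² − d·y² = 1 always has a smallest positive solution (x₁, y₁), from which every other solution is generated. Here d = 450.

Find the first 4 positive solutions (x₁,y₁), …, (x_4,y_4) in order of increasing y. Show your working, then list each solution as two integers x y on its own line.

√450 → a₀=21, period (4,1,2,4,2,1,4,42); ℓ=8 even so k=7
i=0: a=21 ⇒ p=21, q=1
…
i=2: a=1 ⇒ p=106, q=5
…
i=6: a=1 ⇒ p=4179, q=197
i=7: a=4 ⇒ p=19601, q=924
(x₁, y₁) = (19601, 924);  19601² − 450·924² = 1 ✓
(19601+924√450)^2 = 768398401 + 36222648√450
(19601+924√450)^3 = 30122754096401 + 1420000245972√450
(19601+924√450)^4 = 1180872205318713601 + 55666849606371696√450

19601 924
768398401 36222648
30122754096401 1420000245972
1180872205318713601 55666849606371696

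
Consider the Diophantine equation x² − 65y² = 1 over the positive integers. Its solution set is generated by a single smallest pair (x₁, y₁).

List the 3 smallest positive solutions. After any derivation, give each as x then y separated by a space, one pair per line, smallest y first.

√65 → a₀=8, period (16); ℓ=1 odd so k=1
i=0: a=8 ⇒ p=8, q=1
i=1: a=16 ⇒ p=129, q=16
(x₁, y₁) = (129, 16);  129² − 65·16² = 1 ✓
k=2:  x_2 = 129·129+65·16·16 = 33281,  y_2 = 129·16+16·129 = 4128
k=3:  x_3 = 129·33281+65·16·4128 = 8586369,  y_3 = 129·4128+16·33281 = 1065008

129 16
33281 4128
8586369 1065008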